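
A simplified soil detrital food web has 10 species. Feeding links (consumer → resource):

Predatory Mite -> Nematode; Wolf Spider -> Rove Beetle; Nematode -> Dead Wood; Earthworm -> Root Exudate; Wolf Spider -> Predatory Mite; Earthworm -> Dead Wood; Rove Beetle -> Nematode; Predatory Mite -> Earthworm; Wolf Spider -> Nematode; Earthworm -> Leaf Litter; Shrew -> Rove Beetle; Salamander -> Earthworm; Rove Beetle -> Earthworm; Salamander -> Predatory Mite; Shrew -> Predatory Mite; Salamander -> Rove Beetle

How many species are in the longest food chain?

One longest chain: Dead Wood → Nematode → Rove Beetle → Salamander.
It has 4 species and 3 links.

4 species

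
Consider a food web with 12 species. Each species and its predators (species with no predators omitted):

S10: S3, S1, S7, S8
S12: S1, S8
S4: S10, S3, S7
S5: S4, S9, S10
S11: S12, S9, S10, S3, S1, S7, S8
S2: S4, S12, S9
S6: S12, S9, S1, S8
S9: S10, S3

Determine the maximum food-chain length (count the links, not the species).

One longest chain: S5 → S4 → S10 → S3.
It has 4 species and 3 links.

3 links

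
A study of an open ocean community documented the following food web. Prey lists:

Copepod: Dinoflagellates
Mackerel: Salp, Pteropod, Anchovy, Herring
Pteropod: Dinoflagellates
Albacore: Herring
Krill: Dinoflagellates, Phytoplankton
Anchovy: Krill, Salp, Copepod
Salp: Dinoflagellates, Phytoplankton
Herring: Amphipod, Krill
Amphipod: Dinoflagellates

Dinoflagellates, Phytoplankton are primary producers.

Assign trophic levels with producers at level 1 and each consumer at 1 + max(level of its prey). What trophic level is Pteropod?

Dinoflagellates is a producer → level 1.
Pteropod eats Dinoflagellates → level 2.

Trophic level 2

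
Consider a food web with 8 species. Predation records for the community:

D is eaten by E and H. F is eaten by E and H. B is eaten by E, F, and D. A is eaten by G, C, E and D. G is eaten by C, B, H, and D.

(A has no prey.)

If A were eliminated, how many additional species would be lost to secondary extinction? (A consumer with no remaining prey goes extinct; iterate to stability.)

Remove A.
Round 1: G (all prey gone) → extinct.
Round 2: C (all prey gone), B (all prey gone) → extinct.
Round 3: D (all prey gone), F (all prey gone) → extinct.
Round 4: H (all prey gone), E (all prey gone) → extinct.
No further losses. Total secondary extinctions: 7.

7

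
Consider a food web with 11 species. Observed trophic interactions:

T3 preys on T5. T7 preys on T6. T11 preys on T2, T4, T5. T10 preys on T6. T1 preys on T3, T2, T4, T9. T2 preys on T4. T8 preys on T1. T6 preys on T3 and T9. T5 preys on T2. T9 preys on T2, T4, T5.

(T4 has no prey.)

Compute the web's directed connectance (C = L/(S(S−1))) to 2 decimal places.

The web has S = 11 species and L = 18 feeding links.
C = L / (S(S−1)) = 18 / 110 = 0.1636 ≈ 0.16.

C = 0.16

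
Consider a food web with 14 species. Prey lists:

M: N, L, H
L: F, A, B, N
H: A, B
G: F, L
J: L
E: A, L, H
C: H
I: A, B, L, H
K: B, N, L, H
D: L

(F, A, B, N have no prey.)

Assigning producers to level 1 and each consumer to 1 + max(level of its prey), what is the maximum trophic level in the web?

3

Producers (level 1): F, A, B, N.
F → L → G gives G level 3.
No species has a prey at level 3, so no species reaches level 4.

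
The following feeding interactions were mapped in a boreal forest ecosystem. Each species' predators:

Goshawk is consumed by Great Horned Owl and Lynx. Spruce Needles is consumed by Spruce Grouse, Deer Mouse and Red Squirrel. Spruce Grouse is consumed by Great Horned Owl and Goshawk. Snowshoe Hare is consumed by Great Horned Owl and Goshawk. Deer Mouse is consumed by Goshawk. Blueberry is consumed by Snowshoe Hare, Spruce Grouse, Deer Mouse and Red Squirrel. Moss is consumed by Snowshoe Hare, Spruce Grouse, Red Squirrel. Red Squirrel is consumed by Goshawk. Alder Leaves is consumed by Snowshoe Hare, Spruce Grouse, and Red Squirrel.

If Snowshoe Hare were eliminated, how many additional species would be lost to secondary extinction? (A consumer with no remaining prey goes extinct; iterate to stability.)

0

Remove Snowshoe Hare.
Every predator of it retains at least one other prey: Goshawk still has Spruce Grouse, Deer Mouse, Red Squirrel; Great Horned Owl still has Spruce Grouse, Goshawk.
No consumer loses all prey, so no secondary extinctions occur.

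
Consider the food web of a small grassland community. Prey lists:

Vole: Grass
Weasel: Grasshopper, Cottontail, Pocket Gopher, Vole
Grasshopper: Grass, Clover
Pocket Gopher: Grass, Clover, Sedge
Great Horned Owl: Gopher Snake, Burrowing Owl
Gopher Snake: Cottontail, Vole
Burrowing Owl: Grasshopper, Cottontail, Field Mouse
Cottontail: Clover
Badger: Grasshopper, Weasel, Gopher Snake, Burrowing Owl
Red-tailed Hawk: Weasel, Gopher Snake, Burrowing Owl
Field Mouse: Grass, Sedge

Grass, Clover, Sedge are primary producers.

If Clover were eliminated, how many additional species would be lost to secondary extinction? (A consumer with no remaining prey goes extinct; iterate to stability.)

Remove Clover.
Round 1: Cottontail (all prey gone) → extinct.
No further losses. Total secondary extinctions: 1.

1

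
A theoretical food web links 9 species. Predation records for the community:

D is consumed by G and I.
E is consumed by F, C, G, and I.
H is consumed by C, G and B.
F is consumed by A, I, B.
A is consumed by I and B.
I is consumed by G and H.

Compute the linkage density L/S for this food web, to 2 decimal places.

There are L = 16 links among S = 9 species.
L/S = 16/9 = 1.7778 ≈ 1.78.

L/S = 1.78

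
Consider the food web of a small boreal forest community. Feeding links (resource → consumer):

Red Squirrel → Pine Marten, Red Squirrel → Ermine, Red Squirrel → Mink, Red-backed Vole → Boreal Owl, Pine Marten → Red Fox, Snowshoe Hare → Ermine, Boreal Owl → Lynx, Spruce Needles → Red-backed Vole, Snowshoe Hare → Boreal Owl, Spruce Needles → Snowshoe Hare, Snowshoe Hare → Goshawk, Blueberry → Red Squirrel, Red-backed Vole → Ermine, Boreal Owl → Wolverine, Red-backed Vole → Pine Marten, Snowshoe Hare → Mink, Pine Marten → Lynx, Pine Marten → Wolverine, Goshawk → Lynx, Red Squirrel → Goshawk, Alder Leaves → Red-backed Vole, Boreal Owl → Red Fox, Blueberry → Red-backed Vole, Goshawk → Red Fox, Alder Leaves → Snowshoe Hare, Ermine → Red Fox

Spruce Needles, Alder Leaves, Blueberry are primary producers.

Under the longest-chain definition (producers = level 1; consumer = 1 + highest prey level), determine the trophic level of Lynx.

Spruce Needles is a producer → level 1.
Snowshoe Hare eats Spruce Needles (level 1); other prey at levels: Alder Leaves 1 → level 2.
Boreal Owl eats Snowshoe Hare (level 2); other prey at levels: Red-backed Vole 2 → level 3.
Lynx eats Boreal Owl (level 3); other prey at levels: Pine Marten 3, Goshawk 3 → level 4.

Trophic level 4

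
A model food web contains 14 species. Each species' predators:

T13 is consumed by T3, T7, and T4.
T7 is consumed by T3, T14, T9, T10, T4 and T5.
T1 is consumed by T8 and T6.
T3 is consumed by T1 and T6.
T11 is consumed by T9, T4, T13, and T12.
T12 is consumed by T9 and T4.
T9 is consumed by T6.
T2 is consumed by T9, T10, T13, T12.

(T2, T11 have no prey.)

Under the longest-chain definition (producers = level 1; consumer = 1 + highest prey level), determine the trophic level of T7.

Trophic level 3

T2 is a producer → level 1.
T13 eats T2 (level 1); other prey at levels: T11 1 → level 2.
T7 eats T13 → level 3.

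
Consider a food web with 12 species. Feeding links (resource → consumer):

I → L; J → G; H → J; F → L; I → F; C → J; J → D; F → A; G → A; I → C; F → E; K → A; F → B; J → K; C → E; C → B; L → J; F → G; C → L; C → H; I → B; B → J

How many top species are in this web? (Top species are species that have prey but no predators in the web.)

3

Top species (has prey, but nothing eats it): E, D, A.
Count: 3.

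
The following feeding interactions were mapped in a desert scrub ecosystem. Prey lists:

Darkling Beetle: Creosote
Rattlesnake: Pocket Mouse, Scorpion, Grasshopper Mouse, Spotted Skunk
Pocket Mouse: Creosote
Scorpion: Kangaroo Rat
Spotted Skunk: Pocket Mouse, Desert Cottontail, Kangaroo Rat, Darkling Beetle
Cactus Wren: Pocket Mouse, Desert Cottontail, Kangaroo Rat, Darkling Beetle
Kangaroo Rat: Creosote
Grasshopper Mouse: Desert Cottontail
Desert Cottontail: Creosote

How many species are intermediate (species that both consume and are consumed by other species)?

Intermediate species (has both prey and predators): Pocket Mouse, Desert Cottontail, Kangaroo Rat, Darkling Beetle, Scorpion, Grasshopper Mouse, Spotted Skunk.
Count: 7.

7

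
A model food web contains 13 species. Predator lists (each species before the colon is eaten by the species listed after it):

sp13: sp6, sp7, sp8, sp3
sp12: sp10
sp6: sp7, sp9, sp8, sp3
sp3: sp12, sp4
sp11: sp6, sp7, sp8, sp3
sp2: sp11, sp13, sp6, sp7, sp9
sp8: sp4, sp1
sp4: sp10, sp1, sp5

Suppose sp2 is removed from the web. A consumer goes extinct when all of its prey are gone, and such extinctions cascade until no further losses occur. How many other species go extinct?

12

Remove sp2.
Round 1: sp11 (all prey gone), sp13 (all prey gone) → extinct.
Round 2: sp6 (all prey gone) → extinct.
Round 3: sp7 (all prey gone), sp9 (all prey gone), sp8 (all prey gone), sp3 (all prey gone) → extinct.
Round 4: sp12 (all prey gone), sp4 (all prey gone) → extinct.
Round 5: sp10 (all prey gone), sp1 (all prey gone), sp5 (all prey gone) → extinct.
No further losses. Total secondary extinctions: 12.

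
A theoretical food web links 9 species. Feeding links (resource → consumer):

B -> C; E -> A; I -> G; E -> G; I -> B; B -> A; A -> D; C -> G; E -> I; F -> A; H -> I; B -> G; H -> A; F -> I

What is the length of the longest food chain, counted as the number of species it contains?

5 species

One longest chain: F → I → B → C → G.
It has 5 species and 4 links.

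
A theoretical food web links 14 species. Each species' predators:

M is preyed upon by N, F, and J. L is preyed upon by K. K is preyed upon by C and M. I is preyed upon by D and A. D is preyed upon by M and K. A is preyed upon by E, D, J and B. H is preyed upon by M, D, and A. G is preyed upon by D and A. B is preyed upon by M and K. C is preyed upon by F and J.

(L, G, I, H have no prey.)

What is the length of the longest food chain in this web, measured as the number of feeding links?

One longest chain: G → A → D → K → C → F.
It has 6 species and 5 links.

5 links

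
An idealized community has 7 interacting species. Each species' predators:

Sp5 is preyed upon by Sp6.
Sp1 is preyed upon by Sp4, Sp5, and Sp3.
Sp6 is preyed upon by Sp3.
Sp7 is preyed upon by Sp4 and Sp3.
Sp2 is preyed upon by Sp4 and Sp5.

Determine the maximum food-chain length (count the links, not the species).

3 links

One longest chain: Sp1 → Sp5 → Sp6 → Sp3.
It has 4 species and 3 links.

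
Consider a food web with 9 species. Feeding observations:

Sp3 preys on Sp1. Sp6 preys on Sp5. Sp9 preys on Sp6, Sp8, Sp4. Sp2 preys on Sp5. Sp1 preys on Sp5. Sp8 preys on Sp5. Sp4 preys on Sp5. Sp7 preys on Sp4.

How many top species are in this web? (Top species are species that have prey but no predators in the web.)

Top species (has prey, but nothing eats it): Sp2, Sp7, Sp9, Sp3.
Count: 4.

4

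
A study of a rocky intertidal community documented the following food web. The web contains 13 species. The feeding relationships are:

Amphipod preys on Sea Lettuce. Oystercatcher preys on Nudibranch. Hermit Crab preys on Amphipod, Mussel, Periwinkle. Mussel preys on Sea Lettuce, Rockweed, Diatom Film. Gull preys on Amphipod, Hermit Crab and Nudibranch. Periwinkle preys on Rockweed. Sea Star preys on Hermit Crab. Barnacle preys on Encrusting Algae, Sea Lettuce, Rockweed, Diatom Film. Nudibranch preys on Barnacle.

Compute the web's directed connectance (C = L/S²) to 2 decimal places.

The web has S = 13 species and L = 18 feeding links.
C = L / S² = 18 / 169 = 0.1065 ≈ 0.11.

C = 0.11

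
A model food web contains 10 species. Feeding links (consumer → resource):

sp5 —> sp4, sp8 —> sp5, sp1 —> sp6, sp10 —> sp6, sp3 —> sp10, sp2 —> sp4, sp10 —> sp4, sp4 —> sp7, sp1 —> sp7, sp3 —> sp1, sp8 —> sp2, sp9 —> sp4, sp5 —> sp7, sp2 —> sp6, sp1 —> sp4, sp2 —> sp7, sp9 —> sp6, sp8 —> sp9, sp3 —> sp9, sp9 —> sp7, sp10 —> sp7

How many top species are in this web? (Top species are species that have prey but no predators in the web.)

2

Top species (has prey, but nothing eats it): sp3, sp8.
Count: 2.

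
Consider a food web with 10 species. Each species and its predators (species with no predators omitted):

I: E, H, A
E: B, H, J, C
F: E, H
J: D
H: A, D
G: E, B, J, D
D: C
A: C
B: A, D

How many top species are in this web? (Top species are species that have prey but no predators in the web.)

Top species (has prey, but nothing eats it): C.
Count: 1.

1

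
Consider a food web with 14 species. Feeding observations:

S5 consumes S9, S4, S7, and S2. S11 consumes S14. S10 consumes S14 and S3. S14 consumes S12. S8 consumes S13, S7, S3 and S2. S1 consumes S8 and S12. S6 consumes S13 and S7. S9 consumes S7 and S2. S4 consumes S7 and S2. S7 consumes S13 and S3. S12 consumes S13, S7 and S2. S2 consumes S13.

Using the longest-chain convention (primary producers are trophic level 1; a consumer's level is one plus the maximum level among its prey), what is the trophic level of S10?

Trophic level 5

S13 is a producer → level 1.
S7 eats S13 (level 1); other prey at levels: S3 1 → level 2.
S12 eats S7 (level 2); other prey at levels: S13 1, S2 2 → level 3.
S14 eats S12 → level 4.
S10 eats S14 (level 4); other prey at levels: S3 1 → level 5.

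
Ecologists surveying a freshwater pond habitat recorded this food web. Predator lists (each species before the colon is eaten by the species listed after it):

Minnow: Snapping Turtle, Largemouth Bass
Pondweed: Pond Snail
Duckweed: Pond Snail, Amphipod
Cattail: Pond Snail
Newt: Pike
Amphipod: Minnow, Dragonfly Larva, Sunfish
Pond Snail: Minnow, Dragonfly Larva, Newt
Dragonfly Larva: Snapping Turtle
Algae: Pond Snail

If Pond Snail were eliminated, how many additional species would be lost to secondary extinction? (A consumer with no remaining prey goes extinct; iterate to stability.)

Remove Pond Snail.
Round 1: Newt (all prey gone) → extinct.
Round 2: Pike (all prey gone) → extinct.
No further losses. Total secondary extinctions: 2.

2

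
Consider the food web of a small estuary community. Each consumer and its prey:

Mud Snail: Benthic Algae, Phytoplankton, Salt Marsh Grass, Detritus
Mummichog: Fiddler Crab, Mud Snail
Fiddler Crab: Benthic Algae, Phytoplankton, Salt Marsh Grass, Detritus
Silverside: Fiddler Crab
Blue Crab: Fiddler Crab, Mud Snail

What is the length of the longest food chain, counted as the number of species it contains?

One longest chain: Benthic Algae → Fiddler Crab → Silverside.
It has 3 species and 2 links.

3 species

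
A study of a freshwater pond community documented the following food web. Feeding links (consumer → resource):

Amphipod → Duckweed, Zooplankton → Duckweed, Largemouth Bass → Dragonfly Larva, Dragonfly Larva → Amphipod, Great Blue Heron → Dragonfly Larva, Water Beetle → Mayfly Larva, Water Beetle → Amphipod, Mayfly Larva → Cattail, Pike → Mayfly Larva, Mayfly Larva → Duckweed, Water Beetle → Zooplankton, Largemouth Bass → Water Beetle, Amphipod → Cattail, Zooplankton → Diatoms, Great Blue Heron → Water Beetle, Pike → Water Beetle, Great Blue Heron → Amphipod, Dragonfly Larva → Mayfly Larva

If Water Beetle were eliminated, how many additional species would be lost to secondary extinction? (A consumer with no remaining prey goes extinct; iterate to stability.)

Remove Water Beetle.
Every predator of it retains at least one other prey: Largemouth Bass still has Dragonfly Larva; Pike still has Mayfly Larva; Great Blue Heron still has Amphipod, Dragonfly Larva.
No consumer loses all prey, so no secondary extinctions occur.

0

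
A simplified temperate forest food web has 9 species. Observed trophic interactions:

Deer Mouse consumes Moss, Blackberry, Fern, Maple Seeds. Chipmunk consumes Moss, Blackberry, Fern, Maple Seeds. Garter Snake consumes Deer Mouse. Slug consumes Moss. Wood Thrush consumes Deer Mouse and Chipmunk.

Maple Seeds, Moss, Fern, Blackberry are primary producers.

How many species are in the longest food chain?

3 species

One longest chain: Maple Seeds → Deer Mouse → Garter Snake.
It has 3 species and 2 links.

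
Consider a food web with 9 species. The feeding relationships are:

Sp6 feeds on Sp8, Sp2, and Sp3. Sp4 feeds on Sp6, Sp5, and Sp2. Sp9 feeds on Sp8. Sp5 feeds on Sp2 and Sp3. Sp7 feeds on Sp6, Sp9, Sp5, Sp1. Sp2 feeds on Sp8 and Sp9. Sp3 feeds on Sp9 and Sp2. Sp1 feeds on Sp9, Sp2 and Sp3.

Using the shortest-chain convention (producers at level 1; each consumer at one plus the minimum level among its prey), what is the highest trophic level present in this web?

Producers (level 1): Sp8.
Following each consumer down to its lowest-level prey: Sp8 → Sp2 → Sp4 (levels 1 through 3).
All prey of Sp4 (Sp2 2, Sp6 2, Sp5 3) are at level 2 or above, so Sp4 is at level 1 + 2 = 3.
Every consumer has at least one prey at level 2 or below, so none exceeds level 3.

3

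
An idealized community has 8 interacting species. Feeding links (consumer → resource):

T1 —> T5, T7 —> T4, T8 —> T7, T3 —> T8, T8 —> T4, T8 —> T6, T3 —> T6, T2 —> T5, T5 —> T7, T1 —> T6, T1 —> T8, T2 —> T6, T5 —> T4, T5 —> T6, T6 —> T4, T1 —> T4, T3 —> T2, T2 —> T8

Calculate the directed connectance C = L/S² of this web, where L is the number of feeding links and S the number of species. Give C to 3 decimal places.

The web has S = 8 species and L = 18 feeding links.
C = L / S² = 18 / 64 = 0.2812 ≈ 0.281.

C = 0.281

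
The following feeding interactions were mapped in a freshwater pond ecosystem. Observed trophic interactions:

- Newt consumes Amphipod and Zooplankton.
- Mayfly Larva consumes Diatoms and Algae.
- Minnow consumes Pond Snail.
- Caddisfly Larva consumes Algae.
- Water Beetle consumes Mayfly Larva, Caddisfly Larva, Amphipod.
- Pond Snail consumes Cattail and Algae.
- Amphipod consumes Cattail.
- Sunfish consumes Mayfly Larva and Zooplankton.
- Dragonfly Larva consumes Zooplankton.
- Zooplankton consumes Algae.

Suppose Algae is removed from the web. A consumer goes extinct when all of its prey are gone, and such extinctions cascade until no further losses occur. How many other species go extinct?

Remove Algae.
Round 1: Caddisfly Larva (all prey gone), Zooplankton (all prey gone) → extinct.
Round 2: Dragonfly Larva (all prey gone) → extinct.
No further losses. Total secondary extinctions: 3.

3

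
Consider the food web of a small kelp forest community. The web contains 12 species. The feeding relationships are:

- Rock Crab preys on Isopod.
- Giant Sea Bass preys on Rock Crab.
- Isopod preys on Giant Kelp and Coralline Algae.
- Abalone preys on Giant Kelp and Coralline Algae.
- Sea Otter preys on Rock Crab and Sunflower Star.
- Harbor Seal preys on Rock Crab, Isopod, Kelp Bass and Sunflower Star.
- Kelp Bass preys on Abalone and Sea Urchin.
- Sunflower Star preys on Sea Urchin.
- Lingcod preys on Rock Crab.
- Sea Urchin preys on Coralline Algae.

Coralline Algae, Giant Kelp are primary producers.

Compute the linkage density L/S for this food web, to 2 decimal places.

L/S = 1.42

There are L = 17 links among S = 12 species.
L/S = 17/12 = 1.4167 ≈ 1.42.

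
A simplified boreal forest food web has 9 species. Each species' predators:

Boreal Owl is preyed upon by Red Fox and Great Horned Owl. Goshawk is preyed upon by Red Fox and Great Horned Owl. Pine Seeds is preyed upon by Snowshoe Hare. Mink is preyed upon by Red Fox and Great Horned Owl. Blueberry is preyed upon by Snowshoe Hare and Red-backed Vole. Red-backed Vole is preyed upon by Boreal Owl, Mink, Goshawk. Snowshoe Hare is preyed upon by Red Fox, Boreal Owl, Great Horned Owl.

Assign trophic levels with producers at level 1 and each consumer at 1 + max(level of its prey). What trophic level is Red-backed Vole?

Blueberry is a producer → level 1.
Red-backed Vole eats Blueberry → level 2.

Trophic level 2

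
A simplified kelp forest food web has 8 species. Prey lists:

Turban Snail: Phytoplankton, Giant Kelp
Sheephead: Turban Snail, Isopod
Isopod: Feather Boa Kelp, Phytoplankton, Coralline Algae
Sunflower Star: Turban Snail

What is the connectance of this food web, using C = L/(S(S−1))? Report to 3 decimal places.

C = 0.143

The web has S = 8 species and L = 8 feeding links.
C = L / (S(S−1)) = 8 / 56 = 0.1429 ≈ 0.143.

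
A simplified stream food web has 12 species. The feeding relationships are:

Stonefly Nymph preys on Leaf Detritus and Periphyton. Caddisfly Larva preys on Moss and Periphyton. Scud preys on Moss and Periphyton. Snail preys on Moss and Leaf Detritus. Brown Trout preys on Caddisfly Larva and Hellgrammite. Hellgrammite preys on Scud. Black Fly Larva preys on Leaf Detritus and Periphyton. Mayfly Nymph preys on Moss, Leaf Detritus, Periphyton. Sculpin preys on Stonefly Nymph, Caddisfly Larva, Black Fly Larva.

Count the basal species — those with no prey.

Basal species (no prey listed): Moss, Periphyton, Leaf Detritus.
Count: 3.

3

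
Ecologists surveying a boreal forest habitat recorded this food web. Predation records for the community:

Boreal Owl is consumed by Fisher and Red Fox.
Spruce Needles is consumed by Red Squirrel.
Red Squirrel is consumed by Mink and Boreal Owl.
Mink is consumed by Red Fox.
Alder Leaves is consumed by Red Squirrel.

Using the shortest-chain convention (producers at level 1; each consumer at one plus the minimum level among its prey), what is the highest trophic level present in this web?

Producers (level 1): Alder Leaves, Spruce Needles.
Following each consumer down to its lowest-level prey: Alder Leaves → Red Squirrel → Mink → Red Fox (levels 1 through 4).
All prey of Red Fox (Mink 3, Boreal Owl 3) are at level 3 or above, so Red Fox is at level 1 + 3 = 4.
Every consumer has at least one prey at level 3 or below, so none exceeds level 4.

4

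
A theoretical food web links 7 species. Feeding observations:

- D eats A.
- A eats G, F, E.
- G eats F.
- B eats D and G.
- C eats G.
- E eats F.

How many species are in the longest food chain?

5 species

One longest chain: F → E → A → D → B.
It has 5 species and 4 links.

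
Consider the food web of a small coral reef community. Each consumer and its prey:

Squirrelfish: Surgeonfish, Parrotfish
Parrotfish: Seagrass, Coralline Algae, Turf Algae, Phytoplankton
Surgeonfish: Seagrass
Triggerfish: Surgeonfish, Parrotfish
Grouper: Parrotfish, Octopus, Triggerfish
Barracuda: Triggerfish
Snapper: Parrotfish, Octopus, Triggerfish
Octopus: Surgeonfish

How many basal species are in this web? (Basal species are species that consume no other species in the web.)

4

Basal species (no prey listed): Seagrass, Coralline Algae, Turf Algae, Phytoplankton.
Count: 4.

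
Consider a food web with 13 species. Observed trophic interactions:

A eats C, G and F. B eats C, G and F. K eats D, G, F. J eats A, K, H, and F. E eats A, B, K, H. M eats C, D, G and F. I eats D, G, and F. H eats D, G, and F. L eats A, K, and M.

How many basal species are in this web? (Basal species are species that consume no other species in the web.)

4

Basal species (no prey listed): D, G, F, C.
Count: 4.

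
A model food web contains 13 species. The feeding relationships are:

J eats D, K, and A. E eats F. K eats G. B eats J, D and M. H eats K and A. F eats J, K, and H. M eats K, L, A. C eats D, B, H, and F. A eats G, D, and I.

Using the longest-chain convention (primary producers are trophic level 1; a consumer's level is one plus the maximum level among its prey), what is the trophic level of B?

Trophic level 4

G is a producer → level 1.
K eats G → level 2.
M eats K (level 2); other prey at levels: L 1, A 2 → level 3.
B eats M (level 3); other prey at levels: D 1, J 3 → level 4.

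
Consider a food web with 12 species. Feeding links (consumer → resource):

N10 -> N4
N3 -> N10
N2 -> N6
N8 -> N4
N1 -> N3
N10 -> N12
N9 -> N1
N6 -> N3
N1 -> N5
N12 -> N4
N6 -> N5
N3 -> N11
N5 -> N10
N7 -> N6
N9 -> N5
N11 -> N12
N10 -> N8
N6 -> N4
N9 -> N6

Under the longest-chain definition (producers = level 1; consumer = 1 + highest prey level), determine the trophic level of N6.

N4 is a producer → level 1.
N8 eats N4 → level 2.
N10 eats N8 (level 2); other prey at levels: N4 1, N12 2 → level 3.
N3 eats N10 (level 3); other prey at levels: N11 3 → level 4.
N6 eats N3 (level 4); other prey at levels: N4 1, N5 4 → level 5.

Trophic level 5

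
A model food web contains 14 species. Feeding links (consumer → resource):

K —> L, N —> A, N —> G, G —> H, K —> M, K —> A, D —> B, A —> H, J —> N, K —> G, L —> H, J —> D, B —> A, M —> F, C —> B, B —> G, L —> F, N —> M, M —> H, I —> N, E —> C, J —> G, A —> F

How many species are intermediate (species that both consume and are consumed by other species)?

8

Intermediate species (has both prey and predators): A, G, M, L, N, B, D, C.
Count: 8.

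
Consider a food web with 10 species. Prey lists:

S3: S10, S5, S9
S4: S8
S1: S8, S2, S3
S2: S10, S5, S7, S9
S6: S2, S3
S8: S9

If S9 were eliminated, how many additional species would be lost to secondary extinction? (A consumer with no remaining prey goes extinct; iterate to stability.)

Remove S9.
Round 1: S8 (all prey gone) → extinct.
Round 2: S4 (all prey gone) → extinct.
No further losses. Total secondary extinctions: 2.

2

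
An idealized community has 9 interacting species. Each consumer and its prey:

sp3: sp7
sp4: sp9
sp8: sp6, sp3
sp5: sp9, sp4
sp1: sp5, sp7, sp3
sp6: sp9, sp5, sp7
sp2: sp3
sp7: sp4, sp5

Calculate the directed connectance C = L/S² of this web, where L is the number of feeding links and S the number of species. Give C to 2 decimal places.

The web has S = 9 species and L = 15 feeding links.
C = L / S² = 15 / 81 = 0.1852 ≈ 0.19.

C = 0.19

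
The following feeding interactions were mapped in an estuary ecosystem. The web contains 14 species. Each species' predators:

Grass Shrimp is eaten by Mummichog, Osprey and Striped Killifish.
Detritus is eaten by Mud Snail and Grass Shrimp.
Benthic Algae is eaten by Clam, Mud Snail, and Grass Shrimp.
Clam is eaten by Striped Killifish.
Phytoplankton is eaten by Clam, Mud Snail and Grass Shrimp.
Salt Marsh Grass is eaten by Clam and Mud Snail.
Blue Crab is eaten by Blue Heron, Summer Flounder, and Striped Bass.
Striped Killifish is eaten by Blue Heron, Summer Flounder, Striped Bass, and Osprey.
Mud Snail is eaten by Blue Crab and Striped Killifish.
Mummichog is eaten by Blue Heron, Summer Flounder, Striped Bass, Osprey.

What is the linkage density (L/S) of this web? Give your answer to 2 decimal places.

L/S = 1.93

There are L = 27 links among S = 14 species.
L/S = 27/14 = 1.9286 ≈ 1.93.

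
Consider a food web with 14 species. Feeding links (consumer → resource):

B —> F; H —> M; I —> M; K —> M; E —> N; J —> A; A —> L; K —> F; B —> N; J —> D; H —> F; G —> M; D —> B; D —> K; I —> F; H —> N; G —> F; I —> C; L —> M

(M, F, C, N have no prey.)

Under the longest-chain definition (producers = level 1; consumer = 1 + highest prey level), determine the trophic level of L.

M is a producer → level 1.
L eats M → level 2.

Trophic level 2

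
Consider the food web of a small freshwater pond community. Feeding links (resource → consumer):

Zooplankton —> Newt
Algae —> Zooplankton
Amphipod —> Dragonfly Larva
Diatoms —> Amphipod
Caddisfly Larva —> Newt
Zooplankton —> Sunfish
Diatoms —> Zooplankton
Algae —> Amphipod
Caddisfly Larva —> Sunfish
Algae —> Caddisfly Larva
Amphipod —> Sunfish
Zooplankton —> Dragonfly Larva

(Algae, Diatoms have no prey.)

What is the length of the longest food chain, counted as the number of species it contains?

One longest chain: Algae → Amphipod → Sunfish.
It has 3 species and 2 links.

3 species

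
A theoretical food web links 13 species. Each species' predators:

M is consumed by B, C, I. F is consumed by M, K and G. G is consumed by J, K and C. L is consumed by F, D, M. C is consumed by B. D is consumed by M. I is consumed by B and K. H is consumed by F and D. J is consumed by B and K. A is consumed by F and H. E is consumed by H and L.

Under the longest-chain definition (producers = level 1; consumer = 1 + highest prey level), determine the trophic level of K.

E is a producer → level 1.
H eats E (level 1); other prey at levels: A 1 → level 2.
F eats H (level 2); other prey at levels: A 1, L 2 → level 3.
G eats F → level 4.
J eats G → level 5.
K eats J (level 5); other prey at levels: F 3, G 4, I 5 → level 6.

Trophic level 6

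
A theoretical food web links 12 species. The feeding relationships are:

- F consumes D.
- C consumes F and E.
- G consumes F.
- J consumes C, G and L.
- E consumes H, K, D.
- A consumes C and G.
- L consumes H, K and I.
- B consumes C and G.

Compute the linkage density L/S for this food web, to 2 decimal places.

There are L = 17 links among S = 12 species.
L/S = 17/12 = 1.4167 ≈ 1.42.

L/S = 1.42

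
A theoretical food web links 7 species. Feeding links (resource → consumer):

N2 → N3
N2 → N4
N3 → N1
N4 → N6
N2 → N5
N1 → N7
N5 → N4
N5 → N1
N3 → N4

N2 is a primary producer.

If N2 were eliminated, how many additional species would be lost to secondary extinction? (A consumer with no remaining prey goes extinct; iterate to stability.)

6

Remove N2.
Round 1: N3 (all prey gone), N5 (all prey gone) → extinct.
Round 2: N1 (all prey gone), N4 (all prey gone) → extinct.
Round 3: N6 (all prey gone), N7 (all prey gone) → extinct.
No further losses. Total secondary extinctions: 6.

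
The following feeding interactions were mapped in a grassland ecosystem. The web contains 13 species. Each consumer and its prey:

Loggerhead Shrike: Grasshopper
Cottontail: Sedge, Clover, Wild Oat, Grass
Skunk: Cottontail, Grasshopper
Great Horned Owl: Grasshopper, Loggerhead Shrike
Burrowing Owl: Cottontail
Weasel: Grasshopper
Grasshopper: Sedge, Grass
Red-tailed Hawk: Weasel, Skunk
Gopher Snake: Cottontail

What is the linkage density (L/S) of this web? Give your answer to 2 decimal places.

L/S = 1.23

There are L = 16 links among S = 13 species.
L/S = 16/13 = 1.2308 ≈ 1.23.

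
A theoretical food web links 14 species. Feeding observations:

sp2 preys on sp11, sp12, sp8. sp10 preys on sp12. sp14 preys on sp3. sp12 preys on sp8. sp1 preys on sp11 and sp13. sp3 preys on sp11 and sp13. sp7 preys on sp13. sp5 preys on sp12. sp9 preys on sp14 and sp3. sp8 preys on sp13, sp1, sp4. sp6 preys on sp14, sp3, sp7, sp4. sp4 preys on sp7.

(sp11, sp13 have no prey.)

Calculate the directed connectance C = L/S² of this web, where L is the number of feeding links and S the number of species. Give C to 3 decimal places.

The web has S = 14 species and L = 22 feeding links.
C = L / S² = 22 / 196 = 0.1122 ≈ 0.112.

C = 0.112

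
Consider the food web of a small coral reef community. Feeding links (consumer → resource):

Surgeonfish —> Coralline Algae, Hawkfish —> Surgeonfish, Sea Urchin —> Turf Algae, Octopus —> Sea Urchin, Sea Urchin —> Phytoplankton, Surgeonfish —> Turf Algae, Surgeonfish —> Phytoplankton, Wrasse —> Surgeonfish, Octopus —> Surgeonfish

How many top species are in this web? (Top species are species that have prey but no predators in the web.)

3

Top species (has prey, but nothing eats it): Octopus, Hawkfish, Wrasse.
Count: 3.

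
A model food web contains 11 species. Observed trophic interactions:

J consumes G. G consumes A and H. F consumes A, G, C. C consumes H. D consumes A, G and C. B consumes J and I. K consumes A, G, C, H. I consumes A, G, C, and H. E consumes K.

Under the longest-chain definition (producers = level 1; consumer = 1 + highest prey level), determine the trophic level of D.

H is a producer → level 1.
C eats H → level 2.
D eats C (level 2); other prey at levels: A 1, G 2 → level 3.

Trophic level 3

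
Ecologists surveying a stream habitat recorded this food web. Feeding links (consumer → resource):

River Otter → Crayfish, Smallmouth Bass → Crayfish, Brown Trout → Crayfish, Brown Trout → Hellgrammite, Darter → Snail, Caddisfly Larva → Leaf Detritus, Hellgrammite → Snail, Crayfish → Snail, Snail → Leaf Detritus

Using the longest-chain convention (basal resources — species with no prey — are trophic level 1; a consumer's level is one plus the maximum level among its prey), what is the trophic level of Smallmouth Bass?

Leaf Detritus has no prey (basal) → level 1.
Snail eats Leaf Detritus → level 2.
Crayfish eats Snail → level 3.
Smallmouth Bass eats Crayfish → level 4.

Trophic level 4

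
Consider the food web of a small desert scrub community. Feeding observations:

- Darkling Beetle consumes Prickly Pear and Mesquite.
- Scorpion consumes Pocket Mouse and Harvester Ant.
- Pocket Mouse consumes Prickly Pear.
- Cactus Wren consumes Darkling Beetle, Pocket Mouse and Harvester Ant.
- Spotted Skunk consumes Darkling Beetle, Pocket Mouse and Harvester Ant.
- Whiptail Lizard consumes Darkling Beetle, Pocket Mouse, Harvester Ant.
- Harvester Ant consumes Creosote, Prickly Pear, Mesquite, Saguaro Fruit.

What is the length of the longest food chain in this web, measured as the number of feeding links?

One longest chain: Prickly Pear → Pocket Mouse → Whiptail Lizard.
It has 3 species and 2 links.

2 links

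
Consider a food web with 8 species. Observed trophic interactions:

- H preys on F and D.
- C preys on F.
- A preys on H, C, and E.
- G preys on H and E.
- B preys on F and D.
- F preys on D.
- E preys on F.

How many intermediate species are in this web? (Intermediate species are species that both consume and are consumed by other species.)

4

Intermediate species (has both prey and predators): F, C, E, H.
Count: 4.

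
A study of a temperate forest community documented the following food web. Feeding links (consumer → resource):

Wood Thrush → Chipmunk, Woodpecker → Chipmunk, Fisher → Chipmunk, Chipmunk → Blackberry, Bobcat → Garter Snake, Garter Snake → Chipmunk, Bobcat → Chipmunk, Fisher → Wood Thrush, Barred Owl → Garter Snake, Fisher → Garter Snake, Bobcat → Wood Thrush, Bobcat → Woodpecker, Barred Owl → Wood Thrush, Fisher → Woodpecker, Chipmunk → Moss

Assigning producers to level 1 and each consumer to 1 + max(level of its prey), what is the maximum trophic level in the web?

Producers (level 1): Moss, Blackberry.
Moss → Chipmunk → Wood Thrush → Barred Owl gives Barred Owl level 4.
No species has a prey at level 4, so no species reaches level 5.

4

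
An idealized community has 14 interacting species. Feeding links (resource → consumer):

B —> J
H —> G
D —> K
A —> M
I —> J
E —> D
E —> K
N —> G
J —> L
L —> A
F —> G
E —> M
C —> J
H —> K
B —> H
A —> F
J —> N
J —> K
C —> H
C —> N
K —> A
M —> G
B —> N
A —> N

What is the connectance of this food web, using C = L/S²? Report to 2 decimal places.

C = 0.12

The web has S = 14 species and L = 24 feeding links.
C = L / S² = 24 / 196 = 0.1224 ≈ 0.12.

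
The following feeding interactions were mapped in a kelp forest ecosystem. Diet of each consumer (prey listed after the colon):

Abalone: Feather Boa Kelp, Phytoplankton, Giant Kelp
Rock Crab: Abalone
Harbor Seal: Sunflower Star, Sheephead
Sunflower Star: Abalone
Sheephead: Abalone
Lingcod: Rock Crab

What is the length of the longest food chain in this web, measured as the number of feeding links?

3 links

One longest chain: Feather Boa Kelp → Abalone → Sunflower Star → Harbor Seal.
It has 4 species and 3 links.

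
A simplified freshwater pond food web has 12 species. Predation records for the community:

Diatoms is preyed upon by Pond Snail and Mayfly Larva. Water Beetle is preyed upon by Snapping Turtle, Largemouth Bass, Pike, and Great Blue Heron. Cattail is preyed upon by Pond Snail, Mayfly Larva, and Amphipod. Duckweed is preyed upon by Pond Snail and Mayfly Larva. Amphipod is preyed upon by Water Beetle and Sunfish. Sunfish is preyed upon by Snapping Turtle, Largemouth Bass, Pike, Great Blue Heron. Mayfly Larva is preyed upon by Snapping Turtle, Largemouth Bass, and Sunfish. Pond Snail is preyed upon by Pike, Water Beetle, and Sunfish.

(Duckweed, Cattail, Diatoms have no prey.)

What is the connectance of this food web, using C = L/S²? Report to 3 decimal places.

The web has S = 12 species and L = 23 feeding links.
C = L / S² = 23 / 144 = 0.1597 ≈ 0.160.

C = 0.160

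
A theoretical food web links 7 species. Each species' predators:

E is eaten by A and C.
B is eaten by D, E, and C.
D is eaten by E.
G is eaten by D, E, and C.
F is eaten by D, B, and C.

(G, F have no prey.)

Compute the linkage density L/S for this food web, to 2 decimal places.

There are L = 12 links among S = 7 species.
L/S = 12/7 = 1.7143 ≈ 1.71.

L/S = 1.71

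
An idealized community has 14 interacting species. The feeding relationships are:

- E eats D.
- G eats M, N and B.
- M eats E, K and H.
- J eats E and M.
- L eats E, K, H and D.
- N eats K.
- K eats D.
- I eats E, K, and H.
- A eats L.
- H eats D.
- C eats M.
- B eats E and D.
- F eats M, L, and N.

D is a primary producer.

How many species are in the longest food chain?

One longest chain: D → E → M → J.
It has 4 species and 3 links.

4 species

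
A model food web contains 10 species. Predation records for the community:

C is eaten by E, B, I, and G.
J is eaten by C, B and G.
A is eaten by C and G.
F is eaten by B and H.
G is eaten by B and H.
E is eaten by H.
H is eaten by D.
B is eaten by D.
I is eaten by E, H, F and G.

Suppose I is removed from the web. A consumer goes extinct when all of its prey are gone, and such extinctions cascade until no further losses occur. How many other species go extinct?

Remove I.
Round 1: F (all prey gone) → extinct.
No further losses. Total secondary extinctions: 1.

1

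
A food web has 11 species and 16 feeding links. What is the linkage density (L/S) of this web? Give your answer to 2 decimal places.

L/S = 1.45

There are L = 16 links among S = 11 species.
L/S = 16/11 = 1.4545 ≈ 1.45.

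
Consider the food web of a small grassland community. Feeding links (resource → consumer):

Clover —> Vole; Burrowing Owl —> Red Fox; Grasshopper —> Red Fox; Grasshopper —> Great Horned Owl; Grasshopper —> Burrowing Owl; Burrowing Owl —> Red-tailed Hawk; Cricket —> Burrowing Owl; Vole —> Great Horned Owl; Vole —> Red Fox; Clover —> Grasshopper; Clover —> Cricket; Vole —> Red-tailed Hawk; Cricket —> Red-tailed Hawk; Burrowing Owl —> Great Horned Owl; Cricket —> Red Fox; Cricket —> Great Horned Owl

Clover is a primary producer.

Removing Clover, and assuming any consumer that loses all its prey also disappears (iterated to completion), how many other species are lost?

Remove Clover.
Round 1: Vole (all prey gone), Grasshopper (all prey gone), Cricket (all prey gone) → extinct.
Round 2: Burrowing Owl (all prey gone) → extinct.
Round 3: Red-tailed Hawk (all prey gone), Red Fox (all prey gone), Great Horned Owl (all prey gone) → extinct.
No further losses. Total secondary extinctions: 7.

7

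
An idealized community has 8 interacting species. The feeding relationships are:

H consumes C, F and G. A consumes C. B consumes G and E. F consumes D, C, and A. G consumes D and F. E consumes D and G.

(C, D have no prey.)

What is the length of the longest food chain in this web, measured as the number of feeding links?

One longest chain: C → A → F → G → E → B.
It has 6 species and 5 links.

5 links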